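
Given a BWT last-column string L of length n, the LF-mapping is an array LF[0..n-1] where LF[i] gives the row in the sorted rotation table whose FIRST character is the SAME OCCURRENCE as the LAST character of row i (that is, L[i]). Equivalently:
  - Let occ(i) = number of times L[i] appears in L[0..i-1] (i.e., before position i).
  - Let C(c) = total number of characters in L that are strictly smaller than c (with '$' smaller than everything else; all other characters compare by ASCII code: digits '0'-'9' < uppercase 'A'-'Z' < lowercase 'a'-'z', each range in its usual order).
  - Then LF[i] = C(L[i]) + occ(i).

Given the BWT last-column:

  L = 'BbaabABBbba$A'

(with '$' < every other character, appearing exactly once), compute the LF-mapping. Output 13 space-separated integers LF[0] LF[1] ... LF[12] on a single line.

Answer: 3 9 6 7 10 1 4 5 11 12 8 0 2

Derivation:
Char counts: '$':1, 'A':2, 'B':3, 'a':3, 'b':4
C (first-col start): C('$')=0, C('A')=1, C('B')=3, C('a')=6, C('b')=9
L[0]='B': occ=0, LF[0]=C('B')+0=3+0=3
L[1]='b': occ=0, LF[1]=C('b')+0=9+0=9
L[2]='a': occ=0, LF[2]=C('a')+0=6+0=6
L[3]='a': occ=1, LF[3]=C('a')+1=6+1=7
L[4]='b': occ=1, LF[4]=C('b')+1=9+1=10
L[5]='A': occ=0, LF[5]=C('A')+0=1+0=1
L[6]='B': occ=1, LF[6]=C('B')+1=3+1=4
L[7]='B': occ=2, LF[7]=C('B')+2=3+2=5
L[8]='b': occ=2, LF[8]=C('b')+2=9+2=11
L[9]='b': occ=3, LF[9]=C('b')+3=9+3=12
L[10]='a': occ=2, LF[10]=C('a')+2=6+2=8
L[11]='$': occ=0, LF[11]=C('$')+0=0+0=0
L[12]='A': occ=1, LF[12]=C('A')+1=1+1=2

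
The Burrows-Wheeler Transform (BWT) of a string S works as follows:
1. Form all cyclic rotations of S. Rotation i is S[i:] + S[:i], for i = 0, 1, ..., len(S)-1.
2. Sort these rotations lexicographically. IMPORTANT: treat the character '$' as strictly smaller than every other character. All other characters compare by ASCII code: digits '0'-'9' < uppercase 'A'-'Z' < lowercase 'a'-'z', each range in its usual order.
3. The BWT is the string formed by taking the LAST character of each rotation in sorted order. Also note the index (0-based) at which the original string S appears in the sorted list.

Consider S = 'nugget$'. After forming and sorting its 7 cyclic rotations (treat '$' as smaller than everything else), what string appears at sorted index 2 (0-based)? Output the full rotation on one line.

Answer: get$nug

Derivation:
All 7 rotations (rotation i = S[i:]+S[:i]):
  rot[0] = nugget$
  rot[1] = ugget$n
  rot[2] = gget$nu
  rot[3] = get$nug
  rot[4] = et$nugg
  rot[5] = t$nugge
  rot[6] = $nugget
Sorted (with $ < everything):
  sorted[0] = $nugget
  sorted[1] = et$nugg
  sorted[2] = get$nug
  sorted[3] = gget$nu
  sorted[4] = nugget$
  sorted[5] = t$nugge
  sorted[6] = ugget$n
sorted[2] = get$nug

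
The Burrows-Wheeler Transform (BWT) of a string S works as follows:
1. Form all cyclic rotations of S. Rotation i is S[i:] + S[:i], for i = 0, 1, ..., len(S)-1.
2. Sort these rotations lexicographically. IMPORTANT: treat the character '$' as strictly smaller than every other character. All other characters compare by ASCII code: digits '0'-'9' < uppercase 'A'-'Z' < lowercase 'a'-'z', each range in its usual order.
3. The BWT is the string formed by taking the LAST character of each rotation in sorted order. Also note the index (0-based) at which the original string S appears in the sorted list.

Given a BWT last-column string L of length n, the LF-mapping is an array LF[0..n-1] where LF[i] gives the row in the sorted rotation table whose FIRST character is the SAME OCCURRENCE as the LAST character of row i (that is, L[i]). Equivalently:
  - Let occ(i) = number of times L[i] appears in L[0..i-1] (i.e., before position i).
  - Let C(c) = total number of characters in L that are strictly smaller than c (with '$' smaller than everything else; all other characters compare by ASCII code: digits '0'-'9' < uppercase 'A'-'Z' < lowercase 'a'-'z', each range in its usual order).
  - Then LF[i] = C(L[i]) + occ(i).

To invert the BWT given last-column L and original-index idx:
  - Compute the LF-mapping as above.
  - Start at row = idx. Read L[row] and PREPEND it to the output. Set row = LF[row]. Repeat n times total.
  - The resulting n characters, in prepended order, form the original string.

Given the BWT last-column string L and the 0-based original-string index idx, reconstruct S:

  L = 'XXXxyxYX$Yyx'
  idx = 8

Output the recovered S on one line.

LF mapping: 1 2 3 7 10 8 5 4 0 6 11 9
Walk LF starting at row 8, prepending L[row]:
  step 1: row=8, L[8]='$', prepend. Next row=LF[8]=0
  step 2: row=0, L[0]='X', prepend. Next row=LF[0]=1
  step 3: row=1, L[1]='X', prepend. Next row=LF[1]=2
  step 4: row=2, L[2]='X', prepend. Next row=LF[2]=3
  step 5: row=3, L[3]='x', prepend. Next row=LF[3]=7
  step 6: row=7, L[7]='X', prepend. Next row=LF[7]=4
  step 7: row=4, L[4]='y', prepend. Next row=LF[4]=10
  step 8: row=10, L[10]='y', prepend. Next row=LF[10]=11
  step 9: row=11, L[11]='x', prepend. Next row=LF[11]=9
  step 10: row=9, L[9]='Y', prepend. Next row=LF[9]=6
  step 11: row=6, L[6]='Y', prepend. Next row=LF[6]=5
  step 12: row=5, L[5]='x', prepend. Next row=LF[5]=8
Reversed output: xYYxyyXxXXX$

Answer: xYYxyyXxXXX$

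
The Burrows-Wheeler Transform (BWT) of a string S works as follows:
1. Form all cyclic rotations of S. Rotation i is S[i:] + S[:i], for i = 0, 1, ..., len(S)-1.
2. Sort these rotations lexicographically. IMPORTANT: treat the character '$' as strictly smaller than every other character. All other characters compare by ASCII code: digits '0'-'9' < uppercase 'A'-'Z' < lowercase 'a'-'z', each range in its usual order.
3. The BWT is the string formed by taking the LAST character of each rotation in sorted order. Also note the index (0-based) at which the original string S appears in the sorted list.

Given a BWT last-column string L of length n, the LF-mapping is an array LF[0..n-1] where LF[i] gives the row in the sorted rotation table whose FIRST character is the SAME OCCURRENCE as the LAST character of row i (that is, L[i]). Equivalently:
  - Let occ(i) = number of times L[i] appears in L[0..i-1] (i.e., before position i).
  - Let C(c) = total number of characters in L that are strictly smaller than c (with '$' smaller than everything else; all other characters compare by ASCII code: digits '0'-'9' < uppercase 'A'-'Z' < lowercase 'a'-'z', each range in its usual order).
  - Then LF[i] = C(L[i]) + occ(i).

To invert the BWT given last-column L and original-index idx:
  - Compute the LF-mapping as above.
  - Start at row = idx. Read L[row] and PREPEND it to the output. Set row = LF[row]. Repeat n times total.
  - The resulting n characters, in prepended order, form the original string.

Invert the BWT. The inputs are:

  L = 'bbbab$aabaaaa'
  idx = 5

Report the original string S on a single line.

Answer: abaababaaabb$

Derivation:
LF mapping: 8 9 10 1 11 0 2 3 12 4 5 6 7
Walk LF starting at row 5, prepending L[row]:
  step 1: row=5, L[5]='$', prepend. Next row=LF[5]=0
  step 2: row=0, L[0]='b', prepend. Next row=LF[0]=8
  step 3: row=8, L[8]='b', prepend. Next row=LF[8]=12
  step 4: row=12, L[12]='a', prepend. Next row=LF[12]=7
  step 5: row=7, L[7]='a', prepend. Next row=LF[7]=3
  step 6: row=3, L[3]='a', prepend. Next row=LF[3]=1
  step 7: row=1, L[1]='b', prepend. Next row=LF[1]=9
  step 8: row=9, L[9]='a', prepend. Next row=LF[9]=4
  step 9: row=4, L[4]='b', prepend. Next row=LF[4]=11
  step 10: row=11, L[11]='a', prepend. Next row=LF[11]=6
  step 11: row=6, L[6]='a', prepend. Next row=LF[6]=2
  step 12: row=2, L[2]='b', prepend. Next row=LF[2]=10
  step 13: row=10, L[10]='a', prepend. Next row=LF[10]=5
Reversed output: abaababaaabb$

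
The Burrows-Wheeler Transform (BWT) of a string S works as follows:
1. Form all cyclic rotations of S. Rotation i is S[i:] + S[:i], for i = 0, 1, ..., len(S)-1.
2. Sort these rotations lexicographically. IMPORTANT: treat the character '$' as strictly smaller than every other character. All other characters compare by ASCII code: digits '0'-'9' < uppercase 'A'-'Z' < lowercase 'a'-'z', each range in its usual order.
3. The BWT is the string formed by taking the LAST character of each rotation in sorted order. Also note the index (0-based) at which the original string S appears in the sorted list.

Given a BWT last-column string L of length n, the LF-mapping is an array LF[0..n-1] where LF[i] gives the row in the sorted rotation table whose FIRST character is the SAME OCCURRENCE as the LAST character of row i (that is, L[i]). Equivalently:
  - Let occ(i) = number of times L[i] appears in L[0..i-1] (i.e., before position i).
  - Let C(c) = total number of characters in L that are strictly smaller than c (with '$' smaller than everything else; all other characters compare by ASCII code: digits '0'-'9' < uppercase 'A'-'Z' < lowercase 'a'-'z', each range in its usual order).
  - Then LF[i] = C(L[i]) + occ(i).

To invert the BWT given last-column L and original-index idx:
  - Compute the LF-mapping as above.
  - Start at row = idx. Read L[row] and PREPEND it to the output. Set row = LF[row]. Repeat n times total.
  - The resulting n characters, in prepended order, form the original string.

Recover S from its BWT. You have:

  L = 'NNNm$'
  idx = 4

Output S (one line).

LF mapping: 1 2 3 4 0
Walk LF starting at row 4, prepending L[row]:
  step 1: row=4, L[4]='$', prepend. Next row=LF[4]=0
  step 2: row=0, L[0]='N', prepend. Next row=LF[0]=1
  step 3: row=1, L[1]='N', prepend. Next row=LF[1]=2
  step 4: row=2, L[2]='N', prepend. Next row=LF[2]=3
  step 5: row=3, L[3]='m', prepend. Next row=LF[3]=4
Reversed output: mNNN$

Answer: mNNN$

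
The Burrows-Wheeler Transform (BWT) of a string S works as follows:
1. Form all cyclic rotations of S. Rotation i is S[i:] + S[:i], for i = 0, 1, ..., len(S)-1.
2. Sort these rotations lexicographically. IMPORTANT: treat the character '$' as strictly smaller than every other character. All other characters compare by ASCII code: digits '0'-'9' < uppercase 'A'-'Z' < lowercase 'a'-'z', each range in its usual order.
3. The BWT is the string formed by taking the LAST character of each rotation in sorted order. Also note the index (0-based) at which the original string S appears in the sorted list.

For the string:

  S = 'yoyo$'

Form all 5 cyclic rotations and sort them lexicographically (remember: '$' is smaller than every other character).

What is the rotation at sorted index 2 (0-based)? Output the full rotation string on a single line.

All 5 rotations (rotation i = S[i:]+S[:i]):
  rot[0] = yoyo$
  rot[1] = oyo$y
  rot[2] = yo$yo
  rot[3] = o$yoy
  rot[4] = $yoyo
Sorted (with $ < everything):
  sorted[0] = $yoyo
  sorted[1] = o$yoy
  sorted[2] = oyo$y
  sorted[3] = yo$yo
  sorted[4] = yoyo$
sorted[2] = oyo$y

Answer: oyo$y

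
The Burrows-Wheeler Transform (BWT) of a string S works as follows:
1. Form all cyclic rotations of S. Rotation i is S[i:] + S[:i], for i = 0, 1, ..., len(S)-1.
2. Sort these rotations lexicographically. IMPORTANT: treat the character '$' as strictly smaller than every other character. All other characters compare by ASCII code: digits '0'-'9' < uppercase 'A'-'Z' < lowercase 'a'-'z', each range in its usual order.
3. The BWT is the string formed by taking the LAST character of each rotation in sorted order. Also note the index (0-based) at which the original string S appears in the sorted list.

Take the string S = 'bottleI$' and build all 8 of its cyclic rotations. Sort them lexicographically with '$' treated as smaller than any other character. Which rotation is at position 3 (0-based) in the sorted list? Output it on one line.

All 8 rotations (rotation i = S[i:]+S[:i]):
  rot[0] = bottleI$
  rot[1] = ottleI$b
  rot[2] = ttleI$bo
  rot[3] = tleI$bot
  rot[4] = leI$bott
  rot[5] = eI$bottl
  rot[6] = I$bottle
  rot[7] = $bottleI
Sorted (with $ < everything):
  sorted[0] = $bottleI
  sorted[1] = I$bottle
  sorted[2] = bottleI$
  sorted[3] = eI$bottl
  sorted[4] = leI$bott
  sorted[5] = ottleI$b
  sorted[6] = tleI$bot
  sorted[7] = ttleI$bo
sorted[3] = eI$bottl

Answer: eI$bottl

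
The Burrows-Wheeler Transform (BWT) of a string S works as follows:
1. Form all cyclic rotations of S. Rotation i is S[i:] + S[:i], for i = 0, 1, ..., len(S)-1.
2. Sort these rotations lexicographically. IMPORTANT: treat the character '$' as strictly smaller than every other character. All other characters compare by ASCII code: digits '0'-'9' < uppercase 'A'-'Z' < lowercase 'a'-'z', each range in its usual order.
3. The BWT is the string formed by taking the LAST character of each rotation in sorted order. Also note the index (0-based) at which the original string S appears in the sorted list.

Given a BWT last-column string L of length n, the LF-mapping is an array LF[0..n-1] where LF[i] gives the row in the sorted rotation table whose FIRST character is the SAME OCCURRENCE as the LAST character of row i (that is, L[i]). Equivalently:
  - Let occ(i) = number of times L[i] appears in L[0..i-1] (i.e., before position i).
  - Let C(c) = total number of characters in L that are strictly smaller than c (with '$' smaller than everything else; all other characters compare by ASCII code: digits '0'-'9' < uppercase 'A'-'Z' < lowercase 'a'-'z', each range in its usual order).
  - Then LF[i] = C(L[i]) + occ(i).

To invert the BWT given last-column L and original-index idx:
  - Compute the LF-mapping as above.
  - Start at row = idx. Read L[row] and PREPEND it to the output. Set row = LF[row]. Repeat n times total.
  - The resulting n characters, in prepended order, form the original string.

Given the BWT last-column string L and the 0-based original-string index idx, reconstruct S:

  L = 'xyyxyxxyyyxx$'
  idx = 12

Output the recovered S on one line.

LF mapping: 1 7 8 2 9 3 4 10 11 12 5 6 0
Walk LF starting at row 12, prepending L[row]:
  step 1: row=12, L[12]='$', prepend. Next row=LF[12]=0
  step 2: row=0, L[0]='x', prepend. Next row=LF[0]=1
  step 3: row=1, L[1]='y', prepend. Next row=LF[1]=7
  step 4: row=7, L[7]='y', prepend. Next row=LF[7]=10
  step 5: row=10, L[10]='x', prepend. Next row=LF[10]=5
  step 6: row=5, L[5]='x', prepend. Next row=LF[5]=3
  step 7: row=3, L[3]='x', prepend. Next row=LF[3]=2
  step 8: row=2, L[2]='y', prepend. Next row=LF[2]=8
  step 9: row=8, L[8]='y', prepend. Next row=LF[8]=11
  step 10: row=11, L[11]='x', prepend. Next row=LF[11]=6
  step 11: row=6, L[6]='x', prepend. Next row=LF[6]=4
  step 12: row=4, L[4]='y', prepend. Next row=LF[4]=9
  step 13: row=9, L[9]='y', prepend. Next row=LF[9]=12
Reversed output: yyxxyyxxxyyx$

Answer: yyxxyyxxxyyx$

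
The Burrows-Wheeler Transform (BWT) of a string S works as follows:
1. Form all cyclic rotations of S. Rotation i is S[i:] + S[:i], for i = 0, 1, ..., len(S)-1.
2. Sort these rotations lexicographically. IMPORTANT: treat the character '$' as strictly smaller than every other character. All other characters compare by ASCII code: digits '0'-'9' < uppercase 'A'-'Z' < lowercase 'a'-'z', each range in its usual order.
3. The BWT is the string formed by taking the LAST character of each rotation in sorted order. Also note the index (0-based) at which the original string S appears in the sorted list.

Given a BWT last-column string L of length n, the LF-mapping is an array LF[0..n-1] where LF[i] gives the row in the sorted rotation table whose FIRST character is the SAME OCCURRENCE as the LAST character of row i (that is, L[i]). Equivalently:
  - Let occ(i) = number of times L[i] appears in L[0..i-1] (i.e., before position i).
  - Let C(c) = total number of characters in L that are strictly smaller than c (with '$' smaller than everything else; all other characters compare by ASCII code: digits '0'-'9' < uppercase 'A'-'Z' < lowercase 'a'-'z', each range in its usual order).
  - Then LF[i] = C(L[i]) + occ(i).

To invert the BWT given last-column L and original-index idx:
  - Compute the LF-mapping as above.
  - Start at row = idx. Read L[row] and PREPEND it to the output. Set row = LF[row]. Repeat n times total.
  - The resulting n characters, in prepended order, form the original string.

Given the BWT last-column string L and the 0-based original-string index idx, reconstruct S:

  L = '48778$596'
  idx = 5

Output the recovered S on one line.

LF mapping: 1 6 4 5 7 0 2 8 3
Walk LF starting at row 5, prepending L[row]:
  step 1: row=5, L[5]='$', prepend. Next row=LF[5]=0
  step 2: row=0, L[0]='4', prepend. Next row=LF[0]=1
  step 3: row=1, L[1]='8', prepend. Next row=LF[1]=6
  step 4: row=6, L[6]='5', prepend. Next row=LF[6]=2
  step 5: row=2, L[2]='7', prepend. Next row=LF[2]=4
  step 6: row=4, L[4]='8', prepend. Next row=LF[4]=7
  step 7: row=7, L[7]='9', prepend. Next row=LF[7]=8
  step 8: row=8, L[8]='6', prepend. Next row=LF[8]=3
  step 9: row=3, L[3]='7', prepend. Next row=LF[3]=5
Reversed output: 76987584$

Answer: 76987584$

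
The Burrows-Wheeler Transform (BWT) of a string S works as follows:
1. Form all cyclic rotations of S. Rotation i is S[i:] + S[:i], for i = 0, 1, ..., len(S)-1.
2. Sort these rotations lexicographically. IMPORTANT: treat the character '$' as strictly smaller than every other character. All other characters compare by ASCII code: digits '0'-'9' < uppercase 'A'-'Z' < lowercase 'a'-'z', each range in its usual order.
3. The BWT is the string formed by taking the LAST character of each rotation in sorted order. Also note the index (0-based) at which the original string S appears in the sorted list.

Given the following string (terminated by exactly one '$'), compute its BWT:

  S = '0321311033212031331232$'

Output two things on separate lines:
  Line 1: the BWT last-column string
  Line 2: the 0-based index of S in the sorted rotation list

All 23 rotations (rotation i = S[i:]+S[:i]):
  rot[0] = 0321311033212031331232$
  rot[1] = 321311033212031331232$0
  rot[2] = 21311033212031331232$03
  rot[3] = 1311033212031331232$032
  rot[4] = 311033212031331232$0321
  rot[5] = 11033212031331232$03213
  rot[6] = 1033212031331232$032131
  rot[7] = 033212031331232$0321311
  rot[8] = 33212031331232$03213110
  rot[9] = 3212031331232$032131103
  rot[10] = 212031331232$0321311033
  rot[11] = 12031331232$03213110332
  rot[12] = 2031331232$032131103321
  rot[13] = 031331232$0321311033212
  rot[14] = 31331232$03213110332120
  rot[15] = 1331232$032131103321203
  rot[16] = 331232$0321311033212031
  rot[17] = 31232$03213110332120313
  rot[18] = 1232$032131103321203133
  rot[19] = 232$0321311033212031331
  rot[20] = 32$03213110332120313312
  rot[21] = 2$032131103321203133123
  rot[22] = $0321311033212031331232
Sorted (with $ < everything):
  sorted[0] = $0321311033212031331232  (last char: '2')
  sorted[1] = 031331232$0321311033212  (last char: '2')
  sorted[2] = 0321311033212031331232$  (last char: '$')
  sorted[3] = 033212031331232$0321311  (last char: '1')
  sorted[4] = 1033212031331232$032131  (last char: '1')
  sorted[5] = 11033212031331232$03213  (last char: '3')
  sorted[6] = 12031331232$03213110332  (last char: '2')
  sorted[7] = 1232$032131103321203133  (last char: '3')
  sorted[8] = 1311033212031331232$032  (last char: '2')
  sorted[9] = 1331232$032131103321203  (last char: '3')
  sorted[10] = 2$032131103321203133123  (last char: '3')
  sorted[11] = 2031331232$032131103321  (last char: '1')
  sorted[12] = 212031331232$0321311033  (last char: '3')
  sorted[13] = 21311033212031331232$03  (last char: '3')
  sorted[14] = 232$0321311033212031331  (last char: '1')
  sorted[15] = 311033212031331232$0321  (last char: '1')
  sorted[16] = 31232$03213110332120313  (last char: '3')
  sorted[17] = 31331232$03213110332120  (last char: '0')
  sorted[18] = 32$03213110332120313312  (last char: '2')
  sorted[19] = 3212031331232$032131103  (last char: '3')
  sorted[20] = 321311033212031331232$0  (last char: '0')
  sorted[21] = 331232$0321311033212031  (last char: '1')
  sorted[22] = 33212031331232$03213110  (last char: '0')
Last column: 22$11323233133113023010
Original string S is at sorted index 2

Answer: 22$11323233133113023010
2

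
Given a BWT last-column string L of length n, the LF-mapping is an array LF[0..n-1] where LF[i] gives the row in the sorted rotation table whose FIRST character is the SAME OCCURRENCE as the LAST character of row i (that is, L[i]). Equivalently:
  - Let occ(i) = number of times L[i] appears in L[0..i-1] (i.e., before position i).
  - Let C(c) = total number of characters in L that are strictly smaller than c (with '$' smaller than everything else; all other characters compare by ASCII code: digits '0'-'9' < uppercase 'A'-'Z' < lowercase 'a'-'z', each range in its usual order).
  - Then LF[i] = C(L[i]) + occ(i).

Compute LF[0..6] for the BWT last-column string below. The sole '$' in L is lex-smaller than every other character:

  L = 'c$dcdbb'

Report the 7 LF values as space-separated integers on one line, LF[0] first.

Answer: 3 0 5 4 6 1 2

Derivation:
Char counts: '$':1, 'b':2, 'c':2, 'd':2
C (first-col start): C('$')=0, C('b')=1, C('c')=3, C('d')=5
L[0]='c': occ=0, LF[0]=C('c')+0=3+0=3
L[1]='$': occ=0, LF[1]=C('$')+0=0+0=0
L[2]='d': occ=0, LF[2]=C('d')+0=5+0=5
L[3]='c': occ=1, LF[3]=C('c')+1=3+1=4
L[4]='d': occ=1, LF[4]=C('d')+1=5+1=6
L[5]='b': occ=0, LF[5]=C('b')+0=1+0=1
L[6]='b': occ=1, LF[6]=C('b')+1=1+1=2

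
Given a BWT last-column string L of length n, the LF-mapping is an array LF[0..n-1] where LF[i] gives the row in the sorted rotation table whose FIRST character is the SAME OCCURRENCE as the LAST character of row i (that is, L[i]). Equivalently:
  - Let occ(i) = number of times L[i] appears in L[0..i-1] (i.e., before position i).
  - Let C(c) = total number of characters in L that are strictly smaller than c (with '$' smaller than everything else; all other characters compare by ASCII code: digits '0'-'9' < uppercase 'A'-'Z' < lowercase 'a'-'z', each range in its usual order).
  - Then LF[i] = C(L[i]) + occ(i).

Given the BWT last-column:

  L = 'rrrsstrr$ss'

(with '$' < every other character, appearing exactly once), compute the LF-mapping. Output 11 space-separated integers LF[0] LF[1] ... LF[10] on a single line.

Char counts: '$':1, 'r':5, 's':4, 't':1
C (first-col start): C('$')=0, C('r')=1, C('s')=6, C('t')=10
L[0]='r': occ=0, LF[0]=C('r')+0=1+0=1
L[1]='r': occ=1, LF[1]=C('r')+1=1+1=2
L[2]='r': occ=2, LF[2]=C('r')+2=1+2=3
L[3]='s': occ=0, LF[3]=C('s')+0=6+0=6
L[4]='s': occ=1, LF[4]=C('s')+1=6+1=7
L[5]='t': occ=0, LF[5]=C('t')+0=10+0=10
L[6]='r': occ=3, LF[6]=C('r')+3=1+3=4
L[7]='r': occ=4, LF[7]=C('r')+4=1+4=5
L[8]='$': occ=0, LF[8]=C('$')+0=0+0=0
L[9]='s': occ=2, LF[9]=C('s')+2=6+2=8
L[10]='s': occ=3, LF[10]=C('s')+3=6+3=9

Answer: 1 2 3 6 7 10 4 5 0 8 9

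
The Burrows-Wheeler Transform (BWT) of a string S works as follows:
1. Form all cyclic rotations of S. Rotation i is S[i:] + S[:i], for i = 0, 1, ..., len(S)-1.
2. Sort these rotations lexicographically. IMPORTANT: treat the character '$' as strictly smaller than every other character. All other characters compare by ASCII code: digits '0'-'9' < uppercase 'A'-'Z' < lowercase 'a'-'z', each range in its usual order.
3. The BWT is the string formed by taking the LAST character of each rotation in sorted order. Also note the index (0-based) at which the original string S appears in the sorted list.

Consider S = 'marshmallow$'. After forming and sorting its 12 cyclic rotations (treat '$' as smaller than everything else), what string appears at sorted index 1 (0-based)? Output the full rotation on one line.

Answer: allow$marshm

Derivation:
All 12 rotations (rotation i = S[i:]+S[:i]):
  rot[0] = marshmallow$
  rot[1] = arshmallow$m
  rot[2] = rshmallow$ma
  rot[3] = shmallow$mar
  rot[4] = hmallow$mars
  rot[5] = mallow$marsh
  rot[6] = allow$marshm
  rot[7] = llow$marshma
  rot[8] = low$marshmal
  rot[9] = ow$marshmall
  rot[10] = w$marshmallo
  rot[11] = $marshmallow
Sorted (with $ < everything):
  sorted[0] = $marshmallow
  sorted[1] = allow$marshm
  sorted[2] = arshmallow$m
  sorted[3] = hmallow$mars
  sorted[4] = llow$marshma
  sorted[5] = low$marshmal
  sorted[6] = mallow$marsh
  sorted[7] = marshmallow$
  sorted[8] = ow$marshmall
  sorted[9] = rshmallow$ma
  sorted[10] = shmallow$mar
  sorted[11] = w$marshmallo
sorted[1] = allow$marshm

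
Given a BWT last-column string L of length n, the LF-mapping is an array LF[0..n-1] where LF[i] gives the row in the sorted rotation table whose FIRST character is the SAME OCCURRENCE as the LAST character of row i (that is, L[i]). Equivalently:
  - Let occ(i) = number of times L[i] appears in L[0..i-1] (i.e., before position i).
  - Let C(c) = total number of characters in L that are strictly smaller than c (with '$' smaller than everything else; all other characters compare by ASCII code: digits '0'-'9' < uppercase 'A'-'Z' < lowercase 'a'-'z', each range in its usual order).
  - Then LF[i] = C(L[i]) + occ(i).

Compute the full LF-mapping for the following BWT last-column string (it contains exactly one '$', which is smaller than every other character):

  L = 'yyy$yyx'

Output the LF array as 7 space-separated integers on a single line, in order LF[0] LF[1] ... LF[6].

Answer: 2 3 4 0 5 6 1

Derivation:
Char counts: '$':1, 'x':1, 'y':5
C (first-col start): C('$')=0, C('x')=1, C('y')=2
L[0]='y': occ=0, LF[0]=C('y')+0=2+0=2
L[1]='y': occ=1, LF[1]=C('y')+1=2+1=3
L[2]='y': occ=2, LF[2]=C('y')+2=2+2=4
L[3]='$': occ=0, LF[3]=C('$')+0=0+0=0
L[4]='y': occ=3, LF[4]=C('y')+3=2+3=5
L[5]='y': occ=4, LF[5]=C('y')+4=2+4=6
L[6]='x': occ=0, LF[6]=C('x')+0=1+0=1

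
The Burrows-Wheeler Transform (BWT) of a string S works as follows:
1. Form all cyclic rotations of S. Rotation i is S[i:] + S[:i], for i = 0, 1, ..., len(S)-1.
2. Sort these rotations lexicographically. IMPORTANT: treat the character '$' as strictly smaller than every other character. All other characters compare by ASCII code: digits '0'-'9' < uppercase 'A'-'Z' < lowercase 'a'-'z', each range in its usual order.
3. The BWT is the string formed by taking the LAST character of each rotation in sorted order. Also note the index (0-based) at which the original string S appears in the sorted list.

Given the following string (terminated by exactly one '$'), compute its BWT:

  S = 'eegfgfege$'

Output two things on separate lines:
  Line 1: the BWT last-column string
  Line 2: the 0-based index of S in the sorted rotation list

Answer: eg$feggefe
2

Derivation:
All 10 rotations (rotation i = S[i:]+S[:i]):
  rot[0] = eegfgfege$
  rot[1] = egfgfege$e
  rot[2] = gfgfege$ee
  rot[3] = fgfege$eeg
  rot[4] = gfege$eegf
  rot[5] = fege$eegfg
  rot[6] = ege$eegfgf
  rot[7] = ge$eegfgfe
  rot[8] = e$eegfgfeg
  rot[9] = $eegfgfege
Sorted (with $ < everything):
  sorted[0] = $eegfgfege  (last char: 'e')
  sorted[1] = e$eegfgfeg  (last char: 'g')
  sorted[2] = eegfgfege$  (last char: '$')
  sorted[3] = ege$eegfgf  (last char: 'f')
  sorted[4] = egfgfege$e  (last char: 'e')
  sorted[5] = fege$eegfg  (last char: 'g')
  sorted[6] = fgfege$eeg  (last char: 'g')
  sorted[7] = ge$eegfgfe  (last char: 'e')
  sorted[8] = gfege$eegf  (last char: 'f')
  sorted[9] = gfgfege$ee  (last char: 'e')
Last column: eg$feggefe
Original string S is at sorted index 2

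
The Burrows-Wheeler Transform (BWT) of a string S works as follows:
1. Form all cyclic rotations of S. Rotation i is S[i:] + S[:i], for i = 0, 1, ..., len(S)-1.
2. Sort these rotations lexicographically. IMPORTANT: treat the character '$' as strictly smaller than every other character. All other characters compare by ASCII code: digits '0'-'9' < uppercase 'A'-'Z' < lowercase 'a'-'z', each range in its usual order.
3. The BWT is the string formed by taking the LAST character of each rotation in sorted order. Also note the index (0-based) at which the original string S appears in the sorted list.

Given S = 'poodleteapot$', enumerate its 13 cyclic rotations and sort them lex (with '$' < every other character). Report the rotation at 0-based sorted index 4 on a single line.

All 13 rotations (rotation i = S[i:]+S[:i]):
  rot[0] = poodleteapot$
  rot[1] = oodleteapot$p
  rot[2] = odleteapot$po
  rot[3] = dleteapot$poo
  rot[4] = leteapot$pood
  rot[5] = eteapot$poodl
  rot[6] = teapot$poodle
  rot[7] = eapot$poodlet
  rot[8] = apot$poodlete
  rot[9] = pot$poodletea
  rot[10] = ot$poodleteap
  rot[11] = t$poodleteapo
  rot[12] = $poodleteapot
Sorted (with $ < everything):
  sorted[0] = $poodleteapot
  sorted[1] = apot$poodlete
  sorted[2] = dleteapot$poo
  sorted[3] = eapot$poodlet
  sorted[4] = eteapot$poodl
  sorted[5] = leteapot$pood
  sorted[6] = odleteapot$po
  sorted[7] = oodleteapot$p
  sorted[8] = ot$poodleteap
  sorted[9] = poodleteapot$
  sorted[10] = pot$poodletea
  sorted[11] = t$poodleteapo
  sorted[12] = teapot$poodle
sorted[4] = eteapot$poodl

Answer: eteapot$poodl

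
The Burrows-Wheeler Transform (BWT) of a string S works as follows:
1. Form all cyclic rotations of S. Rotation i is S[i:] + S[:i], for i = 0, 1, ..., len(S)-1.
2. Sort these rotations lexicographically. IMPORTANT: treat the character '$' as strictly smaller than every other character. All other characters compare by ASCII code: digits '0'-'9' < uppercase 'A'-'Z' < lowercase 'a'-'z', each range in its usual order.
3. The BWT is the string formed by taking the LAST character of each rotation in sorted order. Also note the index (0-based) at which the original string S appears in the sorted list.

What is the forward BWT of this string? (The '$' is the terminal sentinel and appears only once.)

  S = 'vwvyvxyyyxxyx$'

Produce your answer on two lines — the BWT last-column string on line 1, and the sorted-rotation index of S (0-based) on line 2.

All 14 rotations (rotation i = S[i:]+S[:i]):
  rot[0] = vwvyvxyyyxxyx$
  rot[1] = wvyvxyyyxxyx$v
  rot[2] = vyvxyyyxxyx$vw
  rot[3] = yvxyyyxxyx$vwv
  rot[4] = vxyyyxxyx$vwvy
  rot[5] = xyyyxxyx$vwvyv
  rot[6] = yyyxxyx$vwvyvx
  rot[7] = yyxxyx$vwvyvxy
  rot[8] = yxxyx$vwvyvxyy
  rot[9] = xxyx$vwvyvxyyy
  rot[10] = xyx$vwvyvxyyyx
  rot[11] = yx$vwvyvxyyyxx
  rot[12] = x$vwvyvxyyyxxy
  rot[13] = $vwvyvxyyyxxyx
Sorted (with $ < everything):
  sorted[0] = $vwvyvxyyyxxyx  (last char: 'x')
  sorted[1] = vwvyvxyyyxxyx$  (last char: '$')
  sorted[2] = vxyyyxxyx$vwvy  (last char: 'y')
  sorted[3] = vyvxyyyxxyx$vw  (last char: 'w')
  sorted[4] = wvyvxyyyxxyx$v  (last char: 'v')
  sorted[5] = x$vwvyvxyyyxxy  (last char: 'y')
  sorted[6] = xxyx$vwvyvxyyy  (last char: 'y')
  sorted[7] = xyx$vwvyvxyyyx  (last char: 'x')
  sorted[8] = xyyyxxyx$vwvyv  (last char: 'v')
  sorted[9] = yvxyyyxxyx$vwv  (last char: 'v')
  sorted[10] = yx$vwvyvxyyyxx  (last char: 'x')
  sorted[11] = yxxyx$vwvyvxyy  (last char: 'y')
  sorted[12] = yyxxyx$vwvyvxy  (last char: 'y')
  sorted[13] = yyyxxyx$vwvyvx  (last char: 'x')
Last column: x$ywvyyxvvxyyx
Original string S is at sorted index 1

Answer: x$ywvyyxvvxyyx
1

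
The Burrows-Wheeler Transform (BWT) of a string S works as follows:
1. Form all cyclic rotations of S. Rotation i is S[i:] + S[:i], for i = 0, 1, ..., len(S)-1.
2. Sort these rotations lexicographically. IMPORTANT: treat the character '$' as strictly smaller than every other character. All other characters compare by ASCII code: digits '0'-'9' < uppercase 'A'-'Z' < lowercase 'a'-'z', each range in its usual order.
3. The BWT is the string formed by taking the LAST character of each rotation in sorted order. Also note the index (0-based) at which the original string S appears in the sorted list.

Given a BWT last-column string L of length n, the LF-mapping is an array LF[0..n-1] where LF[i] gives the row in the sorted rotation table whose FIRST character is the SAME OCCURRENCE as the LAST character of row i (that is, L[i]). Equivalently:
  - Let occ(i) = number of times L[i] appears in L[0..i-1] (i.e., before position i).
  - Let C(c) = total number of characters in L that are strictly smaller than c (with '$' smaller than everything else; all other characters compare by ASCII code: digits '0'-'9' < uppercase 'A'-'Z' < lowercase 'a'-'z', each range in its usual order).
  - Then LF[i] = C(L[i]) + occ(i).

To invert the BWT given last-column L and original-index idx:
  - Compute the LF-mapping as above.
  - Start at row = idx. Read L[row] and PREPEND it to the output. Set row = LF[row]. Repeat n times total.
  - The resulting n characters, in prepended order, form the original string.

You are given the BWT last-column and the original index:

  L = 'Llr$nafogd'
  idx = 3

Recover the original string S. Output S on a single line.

Answer: dragonflL$

Derivation:
LF mapping: 1 6 9 0 7 2 4 8 5 3
Walk LF starting at row 3, prepending L[row]:
  step 1: row=3, L[3]='$', prepend. Next row=LF[3]=0
  step 2: row=0, L[0]='L', prepend. Next row=LF[0]=1
  step 3: row=1, L[1]='l', prepend. Next row=LF[1]=6
  step 4: row=6, L[6]='f', prepend. Next row=LF[6]=4
  step 5: row=4, L[4]='n', prepend. Next row=LF[4]=7
  step 6: row=7, L[7]='o', prepend. Next row=LF[7]=8
  step 7: row=8, L[8]='g', prepend. Next row=LF[8]=5
  step 8: row=5, L[5]='a', prepend. Next row=LF[5]=2
  step 9: row=2, L[2]='r', prepend. Next row=LF[2]=9
  step 10: row=9, L[9]='d', prepend. Next row=LF[9]=3
Reversed output: dragonflL$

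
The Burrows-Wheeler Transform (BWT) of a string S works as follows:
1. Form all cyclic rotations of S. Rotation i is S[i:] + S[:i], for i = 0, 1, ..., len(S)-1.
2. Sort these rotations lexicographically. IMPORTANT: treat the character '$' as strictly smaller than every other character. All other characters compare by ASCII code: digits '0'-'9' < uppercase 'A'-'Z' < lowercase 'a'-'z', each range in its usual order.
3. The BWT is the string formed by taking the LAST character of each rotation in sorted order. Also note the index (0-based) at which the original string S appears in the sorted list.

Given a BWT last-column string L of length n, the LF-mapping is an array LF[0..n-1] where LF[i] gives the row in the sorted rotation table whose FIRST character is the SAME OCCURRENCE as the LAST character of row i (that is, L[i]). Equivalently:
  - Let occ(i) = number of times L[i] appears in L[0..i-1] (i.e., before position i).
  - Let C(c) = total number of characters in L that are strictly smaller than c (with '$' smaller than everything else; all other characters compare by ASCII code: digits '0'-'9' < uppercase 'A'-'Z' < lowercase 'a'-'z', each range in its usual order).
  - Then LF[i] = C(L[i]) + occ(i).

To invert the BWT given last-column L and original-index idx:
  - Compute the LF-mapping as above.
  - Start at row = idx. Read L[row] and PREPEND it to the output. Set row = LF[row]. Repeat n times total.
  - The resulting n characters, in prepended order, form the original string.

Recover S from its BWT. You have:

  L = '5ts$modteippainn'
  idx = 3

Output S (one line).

LF mapping: 1 14 13 0 7 10 3 15 4 5 11 12 2 6 8 9
Walk LF starting at row 3, prepending L[row]:
  step 1: row=3, L[3]='$', prepend. Next row=LF[3]=0
  step 2: row=0, L[0]='5', prepend. Next row=LF[0]=1
  step 3: row=1, L[1]='t', prepend. Next row=LF[1]=14
  step 4: row=14, L[14]='n', prepend. Next row=LF[14]=8
  step 5: row=8, L[8]='e', prepend. Next row=LF[8]=4
  step 6: row=4, L[4]='m', prepend. Next row=LF[4]=7
  step 7: row=7, L[7]='t', prepend. Next row=LF[7]=15
  step 8: row=15, L[15]='n', prepend. Next row=LF[15]=9
  step 9: row=9, L[9]='i', prepend. Next row=LF[9]=5
  step 10: row=5, L[5]='o', prepend. Next row=LF[5]=10
  step 11: row=10, L[10]='p', prepend. Next row=LF[10]=11
  step 12: row=11, L[11]='p', prepend. Next row=LF[11]=12
  step 13: row=12, L[12]='a', prepend. Next row=LF[12]=2
  step 14: row=2, L[2]='s', prepend. Next row=LF[2]=13
  step 15: row=13, L[13]='i', prepend. Next row=LF[13]=6
  step 16: row=6, L[6]='d', prepend. Next row=LF[6]=3
Reversed output: disappointment5$

Answer: disappointment5$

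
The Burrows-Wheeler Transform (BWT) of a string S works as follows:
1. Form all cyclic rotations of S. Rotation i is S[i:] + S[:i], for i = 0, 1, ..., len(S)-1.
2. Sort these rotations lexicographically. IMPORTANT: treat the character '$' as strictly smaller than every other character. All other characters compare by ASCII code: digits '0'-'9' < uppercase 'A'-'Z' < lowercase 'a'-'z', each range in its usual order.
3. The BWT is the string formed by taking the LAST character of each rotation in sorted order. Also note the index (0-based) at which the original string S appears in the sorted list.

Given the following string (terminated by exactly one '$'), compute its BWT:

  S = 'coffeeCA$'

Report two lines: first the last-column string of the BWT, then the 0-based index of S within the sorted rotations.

Answer: ACe$effoc
3

Derivation:
All 9 rotations (rotation i = S[i:]+S[:i]):
  rot[0] = coffeeCA$
  rot[1] = offeeCA$c
  rot[2] = ffeeCA$co
  rot[3] = feeCA$cof
  rot[4] = eeCA$coff
  rot[5] = eCA$coffe
  rot[6] = CA$coffee
  rot[7] = A$coffeeC
  rot[8] = $coffeeCA
Sorted (with $ < everything):
  sorted[0] = $coffeeCA  (last char: 'A')
  sorted[1] = A$coffeeC  (last char: 'C')
  sorted[2] = CA$coffee  (last char: 'e')
  sorted[3] = coffeeCA$  (last char: '$')
  sorted[4] = eCA$coffe  (last char: 'e')
  sorted[5] = eeCA$coff  (last char: 'f')
  sorted[6] = feeCA$cof  (last char: 'f')
  sorted[7] = ffeeCA$co  (last char: 'o')
  sorted[8] = offeeCA$c  (last char: 'c')
Last column: ACe$effoc
Original string S is at sorted index 3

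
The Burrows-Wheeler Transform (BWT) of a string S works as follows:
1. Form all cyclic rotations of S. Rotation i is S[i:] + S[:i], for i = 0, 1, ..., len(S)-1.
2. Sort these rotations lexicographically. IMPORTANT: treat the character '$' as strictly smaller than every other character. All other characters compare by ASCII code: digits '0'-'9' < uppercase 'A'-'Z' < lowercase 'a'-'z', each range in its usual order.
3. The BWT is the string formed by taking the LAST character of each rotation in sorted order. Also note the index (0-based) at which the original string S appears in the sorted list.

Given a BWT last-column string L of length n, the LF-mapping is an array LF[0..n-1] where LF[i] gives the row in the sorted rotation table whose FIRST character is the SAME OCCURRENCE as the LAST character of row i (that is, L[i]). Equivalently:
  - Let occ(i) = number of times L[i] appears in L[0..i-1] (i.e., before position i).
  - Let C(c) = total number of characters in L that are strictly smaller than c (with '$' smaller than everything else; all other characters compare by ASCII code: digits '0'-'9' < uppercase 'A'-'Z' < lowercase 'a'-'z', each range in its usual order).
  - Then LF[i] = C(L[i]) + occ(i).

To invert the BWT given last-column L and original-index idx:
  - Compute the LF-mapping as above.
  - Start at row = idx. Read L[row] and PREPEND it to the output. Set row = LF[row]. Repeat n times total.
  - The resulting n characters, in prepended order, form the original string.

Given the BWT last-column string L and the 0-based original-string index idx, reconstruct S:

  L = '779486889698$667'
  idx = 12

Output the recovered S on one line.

Answer: 887468696697987$

Derivation:
LF mapping: 6 7 13 1 9 2 10 11 14 3 15 12 0 4 5 8
Walk LF starting at row 12, prepending L[row]:
  step 1: row=12, L[12]='$', prepend. Next row=LF[12]=0
  step 2: row=0, L[0]='7', prepend. Next row=LF[0]=6
  step 3: row=6, L[6]='8', prepend. Next row=LF[6]=10
  step 4: row=10, L[10]='9', prepend. Next row=LF[10]=15
  step 5: row=15, L[15]='7', prepend. Next row=LF[15]=8
  step 6: row=8, L[8]='9', prepend. Next row=LF[8]=14
  step 7: row=14, L[14]='6', prepend. Next row=LF[14]=5
  step 8: row=5, L[5]='6', prepend. Next row=LF[5]=2
  step 9: row=2, L[2]='9', prepend. Next row=LF[2]=13
  step 10: row=13, L[13]='6', prepend. Next row=LF[13]=4
  step 11: row=4, L[4]='8', prepend. Next row=LF[4]=9
  step 12: row=9, L[9]='6', prepend. Next row=LF[9]=3
  step 13: row=3, L[3]='4', prepend. Next row=LF[3]=1
  step 14: row=1, L[1]='7', prepend. Next row=LF[1]=7
  step 15: row=7, L[7]='8', prepend. Next row=LF[7]=11
  step 16: row=11, L[11]='8', prepend. Next row=LF[11]=12
Reversed output: 887468696697987$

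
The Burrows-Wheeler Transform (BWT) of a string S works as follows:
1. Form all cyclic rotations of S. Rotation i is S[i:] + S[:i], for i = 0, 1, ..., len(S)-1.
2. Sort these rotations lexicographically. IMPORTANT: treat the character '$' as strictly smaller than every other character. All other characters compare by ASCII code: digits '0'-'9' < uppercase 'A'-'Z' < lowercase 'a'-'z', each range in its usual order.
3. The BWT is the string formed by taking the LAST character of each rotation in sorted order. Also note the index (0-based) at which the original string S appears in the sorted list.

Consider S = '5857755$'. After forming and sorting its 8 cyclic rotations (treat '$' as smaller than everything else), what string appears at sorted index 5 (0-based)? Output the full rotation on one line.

Answer: 755$5857

Derivation:
All 8 rotations (rotation i = S[i:]+S[:i]):
  rot[0] = 5857755$
  rot[1] = 857755$5
  rot[2] = 57755$58
  rot[3] = 7755$585
  rot[4] = 755$5857
  rot[5] = 55$58577
  rot[6] = 5$585775
  rot[7] = $5857755
Sorted (with $ < everything):
  sorted[0] = $5857755
  sorted[1] = 5$585775
  sorted[2] = 55$58577
  sorted[3] = 57755$58
  sorted[4] = 5857755$
  sorted[5] = 755$5857
  sorted[6] = 7755$585
  sorted[7] = 857755$5
sorted[5] = 755$5857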